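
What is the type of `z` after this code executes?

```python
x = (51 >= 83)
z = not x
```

'not' returns bool

bool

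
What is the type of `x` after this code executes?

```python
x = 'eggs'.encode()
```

str.encode() returns bytes

bytes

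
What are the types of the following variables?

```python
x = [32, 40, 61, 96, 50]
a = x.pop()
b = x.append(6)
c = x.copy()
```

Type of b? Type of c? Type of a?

append() returns None; copy() returns list; pop() returns element

NoneType, list, int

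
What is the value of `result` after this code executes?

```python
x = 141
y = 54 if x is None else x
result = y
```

x = 141; y = 141; result = 141

141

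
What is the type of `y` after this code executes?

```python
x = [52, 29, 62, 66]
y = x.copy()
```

list.copy() returns list

list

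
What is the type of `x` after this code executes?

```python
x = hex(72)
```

hex() returns str representation

str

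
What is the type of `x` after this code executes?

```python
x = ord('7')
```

ord() returns int (code point)

int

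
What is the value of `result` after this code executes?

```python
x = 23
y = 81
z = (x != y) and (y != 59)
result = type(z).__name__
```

x is int; y is int; z is bool; result = 'bool'

'bool'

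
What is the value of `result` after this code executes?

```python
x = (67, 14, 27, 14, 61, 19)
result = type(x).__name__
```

x is tuple; result = 'tuple'

'tuple'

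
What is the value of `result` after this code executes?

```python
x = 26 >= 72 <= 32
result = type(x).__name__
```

x is bool; result = 'bool'

'bool'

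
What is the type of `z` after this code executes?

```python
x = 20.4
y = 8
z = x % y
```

float % int = float

float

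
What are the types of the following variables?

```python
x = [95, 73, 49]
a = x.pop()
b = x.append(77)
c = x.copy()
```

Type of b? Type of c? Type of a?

append() returns None; copy() returns list; pop() returns element

NoneType, list, int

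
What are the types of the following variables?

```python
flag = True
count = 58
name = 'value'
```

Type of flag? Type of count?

flag is assigned the constant True, which has type bool; count is assigned a bare integer (no decimal point), so it is an int

bool, int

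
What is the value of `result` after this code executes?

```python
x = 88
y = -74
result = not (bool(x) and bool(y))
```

x = 88; y = -74; result = False

False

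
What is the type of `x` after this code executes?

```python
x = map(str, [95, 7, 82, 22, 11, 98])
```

map() returns a map object

map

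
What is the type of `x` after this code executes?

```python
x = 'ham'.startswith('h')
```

str.startswith() returns bool

bool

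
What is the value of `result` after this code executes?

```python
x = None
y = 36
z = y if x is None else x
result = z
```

x = None; y = 36; z = 36; result = 36

36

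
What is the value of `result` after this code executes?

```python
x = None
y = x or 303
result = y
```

x = None; y = 303; result = 303

303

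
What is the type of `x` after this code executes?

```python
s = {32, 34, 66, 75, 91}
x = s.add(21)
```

set.add() returns None (mutates in place)

NoneType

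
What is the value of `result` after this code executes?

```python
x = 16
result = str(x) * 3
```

x = 16; result = '161616'

'161616'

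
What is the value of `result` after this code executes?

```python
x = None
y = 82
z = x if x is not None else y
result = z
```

x = None; y = 82; z = 82; result = 82

82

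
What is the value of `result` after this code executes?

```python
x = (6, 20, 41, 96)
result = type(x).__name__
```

x is tuple; result = 'tuple'

'tuple'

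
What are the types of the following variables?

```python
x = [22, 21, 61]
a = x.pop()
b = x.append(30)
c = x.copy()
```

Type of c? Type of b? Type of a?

copy() returns list; append() returns None; pop() returns element

list, NoneType, int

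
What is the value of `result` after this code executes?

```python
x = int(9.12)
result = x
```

x = 9; result = 9

9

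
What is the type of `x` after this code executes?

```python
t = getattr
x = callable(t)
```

callable() returns bool

bool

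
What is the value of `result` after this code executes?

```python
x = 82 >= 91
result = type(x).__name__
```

x is bool; result = 'bool'

'bool'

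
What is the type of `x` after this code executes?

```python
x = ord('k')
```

ord() returns int (code point)

int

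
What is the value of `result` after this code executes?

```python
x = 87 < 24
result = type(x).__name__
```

x is bool; result = 'bool'

'bool'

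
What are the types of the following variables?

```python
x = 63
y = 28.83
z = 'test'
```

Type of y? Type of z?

y is assigned a number with a decimal point, so it is a float; z is assigned a quoted string literal, so it is a str

float, str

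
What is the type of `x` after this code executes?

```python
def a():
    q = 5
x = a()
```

Function without return returns None

NoneType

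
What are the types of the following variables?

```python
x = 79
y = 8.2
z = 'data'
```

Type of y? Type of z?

y is assigned a number with a decimal point, so it is a float; z is assigned a quoted string literal, so it is a str

float, str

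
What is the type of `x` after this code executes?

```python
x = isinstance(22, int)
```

isinstance() returns bool

bool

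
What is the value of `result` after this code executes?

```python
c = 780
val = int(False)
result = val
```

c = 780; val = 0; result = 0

0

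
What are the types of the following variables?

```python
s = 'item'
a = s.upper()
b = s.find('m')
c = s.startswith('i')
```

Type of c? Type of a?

startswith() returns bool; upper() returns str

bool, str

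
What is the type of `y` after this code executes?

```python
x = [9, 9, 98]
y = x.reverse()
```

list.reverse() returns None

NoneType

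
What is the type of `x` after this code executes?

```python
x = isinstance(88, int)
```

isinstance() returns bool

bool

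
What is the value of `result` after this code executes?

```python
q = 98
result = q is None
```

q = 98; result = False

False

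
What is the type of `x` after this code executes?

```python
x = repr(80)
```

repr() returns str

str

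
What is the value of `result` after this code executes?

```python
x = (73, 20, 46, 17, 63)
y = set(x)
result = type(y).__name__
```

x is tuple; y is set; result = 'set'

'set'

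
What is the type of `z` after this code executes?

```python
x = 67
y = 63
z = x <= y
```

Comparison returns bool

bool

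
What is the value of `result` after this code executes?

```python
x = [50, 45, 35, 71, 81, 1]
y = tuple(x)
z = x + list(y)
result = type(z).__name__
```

x is list; y is tuple; z is list; result = 'list'

'list'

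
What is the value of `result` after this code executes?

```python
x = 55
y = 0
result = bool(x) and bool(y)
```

x = 55; y = 0; result = False

False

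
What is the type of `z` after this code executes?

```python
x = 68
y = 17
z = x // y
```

int // int = int

int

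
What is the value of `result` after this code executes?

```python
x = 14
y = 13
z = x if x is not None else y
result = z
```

x = 14; y = 13; z = 14; result = 14

14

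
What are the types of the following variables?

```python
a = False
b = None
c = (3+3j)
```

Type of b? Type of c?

b is assigned None, whose type is NoneType; c is assigned (3+3j), an int plus an imaginary literal (j suffix), which evaluates to complex

NoneType, complex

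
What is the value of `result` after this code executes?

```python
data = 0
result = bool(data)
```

data = 0; result = False

False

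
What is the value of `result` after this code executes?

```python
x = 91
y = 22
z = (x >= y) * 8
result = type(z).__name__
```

x is int; y is int; z is int; result = 'int'

'int'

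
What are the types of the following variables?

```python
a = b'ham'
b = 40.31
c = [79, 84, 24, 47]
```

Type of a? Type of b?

a is assigned a bytes literal (b'...' prefix); b is assigned a number with a decimal point, so it is a float

bytes, float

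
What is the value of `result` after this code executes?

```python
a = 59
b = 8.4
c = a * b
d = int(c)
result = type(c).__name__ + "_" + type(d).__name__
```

a is int; b is float; c is float; d is int; result = 'float_int'

'float_int'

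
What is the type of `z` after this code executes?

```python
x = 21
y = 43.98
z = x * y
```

int * float = float

float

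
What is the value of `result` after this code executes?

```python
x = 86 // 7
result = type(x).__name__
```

x is int; result = 'int'

'int'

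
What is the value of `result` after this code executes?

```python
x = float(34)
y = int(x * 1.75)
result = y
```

x = 34.0; y = 59; result = 59

59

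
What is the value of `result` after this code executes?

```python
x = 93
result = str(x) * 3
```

x = 93; result = '939393'

'939393'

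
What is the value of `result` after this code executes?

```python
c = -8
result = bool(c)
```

c = -8; result = True

True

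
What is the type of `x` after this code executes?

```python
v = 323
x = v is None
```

'is' comparison returns bool

bool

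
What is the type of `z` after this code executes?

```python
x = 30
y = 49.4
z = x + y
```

int + float = float

float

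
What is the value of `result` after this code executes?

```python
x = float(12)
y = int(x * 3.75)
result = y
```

x = 12.0; y = 45; result = 45

45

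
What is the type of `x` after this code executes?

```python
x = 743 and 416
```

'and' with truthy values returns last operand (int)

int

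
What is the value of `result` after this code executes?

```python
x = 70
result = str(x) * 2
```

x = 70; result = '7070'

'7070'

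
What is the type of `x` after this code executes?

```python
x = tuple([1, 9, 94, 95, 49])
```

tuple() constructor returns tuple

tuple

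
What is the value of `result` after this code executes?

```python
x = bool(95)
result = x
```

x = True; result = True

True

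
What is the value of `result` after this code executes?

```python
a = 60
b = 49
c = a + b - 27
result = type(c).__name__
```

a is int; b is int; c is int; result = 'int'

'int'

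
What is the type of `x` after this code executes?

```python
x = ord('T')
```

ord() returns int (code point)

int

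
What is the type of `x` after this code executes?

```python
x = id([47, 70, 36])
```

id() returns int

int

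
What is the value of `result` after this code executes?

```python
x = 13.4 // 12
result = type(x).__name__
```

x is float; result = 'float'

'float'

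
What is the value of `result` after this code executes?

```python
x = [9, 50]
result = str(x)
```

x = [9, 50]; result = '[9, 50]'

'[9, 50]'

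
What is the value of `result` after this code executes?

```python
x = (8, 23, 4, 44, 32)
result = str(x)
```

x = (8, 23, 4, 44, 32); result = '(8, 23, 4, 44, 32)'

'(8, 23, 4, 44, 32)'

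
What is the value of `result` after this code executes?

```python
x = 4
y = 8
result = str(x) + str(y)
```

x = 4; y = 8; result = '48'

'48'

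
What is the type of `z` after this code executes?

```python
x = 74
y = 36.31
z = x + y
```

int + float = float

float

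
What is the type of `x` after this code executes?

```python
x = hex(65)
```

hex() returns str representation

str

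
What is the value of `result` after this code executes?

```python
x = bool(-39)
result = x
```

x = True; result = True

True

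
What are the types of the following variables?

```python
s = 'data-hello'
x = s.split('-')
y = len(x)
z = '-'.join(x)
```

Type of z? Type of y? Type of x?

str.join() returns str; len() returns int; str.split() returns list

str, int, list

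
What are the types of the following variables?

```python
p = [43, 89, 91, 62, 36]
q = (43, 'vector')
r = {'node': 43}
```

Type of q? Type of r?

q is assigned a tuple (parenthesized, comma-separated values); r is assigned a dict literal ({key: value})

tuple, dict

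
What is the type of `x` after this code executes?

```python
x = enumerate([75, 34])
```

enumerate() returns an enumerate object

enumerate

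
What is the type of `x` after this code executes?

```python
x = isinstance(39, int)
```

isinstance() returns bool

bool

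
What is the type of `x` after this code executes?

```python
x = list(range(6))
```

list(range()) returns list

list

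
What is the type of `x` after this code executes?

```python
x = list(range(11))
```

list(range()) returns list

list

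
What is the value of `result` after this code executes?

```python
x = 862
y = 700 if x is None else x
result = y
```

x = 862; y = 862; result = 862

862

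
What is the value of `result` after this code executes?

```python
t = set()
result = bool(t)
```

t = set(); result = False

False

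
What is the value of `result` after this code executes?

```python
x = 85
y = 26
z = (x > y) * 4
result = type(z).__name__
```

x is int; y is int; z is int; result = 'int'

'int'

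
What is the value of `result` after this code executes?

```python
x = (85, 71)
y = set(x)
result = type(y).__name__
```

x is tuple; y is set; result = 'set'

'set'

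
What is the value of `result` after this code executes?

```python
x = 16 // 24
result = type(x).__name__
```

x is int; result = 'int'

'int'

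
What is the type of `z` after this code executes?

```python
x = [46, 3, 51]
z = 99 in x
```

'in' operator returns bool

bool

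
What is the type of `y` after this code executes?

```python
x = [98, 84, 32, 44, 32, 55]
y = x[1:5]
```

Slicing a list returns a list

list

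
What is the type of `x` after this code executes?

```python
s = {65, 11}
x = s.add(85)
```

set.add() returns None (mutates in place)

NoneType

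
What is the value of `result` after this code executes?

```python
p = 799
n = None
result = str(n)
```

p = 799; n = None; result = 'None'

'None'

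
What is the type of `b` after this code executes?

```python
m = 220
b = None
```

None has type NoneType

NoneType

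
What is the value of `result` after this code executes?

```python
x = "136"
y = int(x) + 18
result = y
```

x = '136'; y = 154; result = 154

154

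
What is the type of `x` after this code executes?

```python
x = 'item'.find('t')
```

str.find() returns int index

int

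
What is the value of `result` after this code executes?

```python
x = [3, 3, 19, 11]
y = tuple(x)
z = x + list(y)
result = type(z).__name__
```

x is list; y is tuple; z is list; result = 'list'

'list'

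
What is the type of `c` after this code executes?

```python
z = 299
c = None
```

None has type NoneType

NoneType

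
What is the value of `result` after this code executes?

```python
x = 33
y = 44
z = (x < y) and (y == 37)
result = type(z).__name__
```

x is int; y is int; z is bool; result = 'bool'

'bool'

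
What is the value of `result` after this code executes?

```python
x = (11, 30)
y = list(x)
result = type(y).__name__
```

x is tuple; y is list; result = 'list'

'list'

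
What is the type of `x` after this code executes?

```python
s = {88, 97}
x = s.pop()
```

Popping from set[int] returns int

int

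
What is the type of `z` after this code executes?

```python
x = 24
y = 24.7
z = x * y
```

int * float = float

float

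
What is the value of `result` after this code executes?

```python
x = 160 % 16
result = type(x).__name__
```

x is int; result = 'int'

'int'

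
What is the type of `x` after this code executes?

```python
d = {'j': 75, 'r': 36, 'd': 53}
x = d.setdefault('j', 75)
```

dict.setdefault() returns the (existing or default) value

int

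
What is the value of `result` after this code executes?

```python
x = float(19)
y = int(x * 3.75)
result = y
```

x = 19.0; y = 71; result = 71

71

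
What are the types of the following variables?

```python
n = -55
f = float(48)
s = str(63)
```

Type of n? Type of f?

n is assigned a bare integer (no decimal point), so it is an int; f is assigned the result of calling float(), which returns a float

int, float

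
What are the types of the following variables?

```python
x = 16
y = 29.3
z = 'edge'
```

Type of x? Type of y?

x is assigned a bare integer (no decimal point), so it is an int; y is assigned a number with a decimal point, so it is a float

int, float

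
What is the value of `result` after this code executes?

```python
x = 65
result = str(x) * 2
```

x = 65; result = '6565'

'6565'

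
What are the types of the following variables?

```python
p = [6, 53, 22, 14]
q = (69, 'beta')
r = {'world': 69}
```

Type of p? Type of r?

p is assigned a list literal (square brackets); r is assigned a dict literal ({key: value})

list, dict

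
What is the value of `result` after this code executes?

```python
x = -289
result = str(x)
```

x = -289; result = '-289'

'-289'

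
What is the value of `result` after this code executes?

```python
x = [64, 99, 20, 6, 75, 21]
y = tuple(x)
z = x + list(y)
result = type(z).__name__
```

x is list; y is tuple; z is list; result = 'list'

'list'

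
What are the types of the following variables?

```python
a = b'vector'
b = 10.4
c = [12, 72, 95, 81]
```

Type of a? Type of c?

a is assigned a bytes literal (b'...' prefix); c is assigned a list literal (square brackets)

bytes, list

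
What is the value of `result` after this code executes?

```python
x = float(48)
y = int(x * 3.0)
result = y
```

x = 48.0; y = 144; result = 144

144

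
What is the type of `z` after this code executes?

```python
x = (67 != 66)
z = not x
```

'not' returns bool

bool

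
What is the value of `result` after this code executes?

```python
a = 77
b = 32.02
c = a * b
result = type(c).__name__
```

a is int; b is float; c is float; result = 'float'

'float'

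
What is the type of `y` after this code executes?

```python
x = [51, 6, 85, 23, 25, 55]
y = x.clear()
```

list.clear() returns None

NoneType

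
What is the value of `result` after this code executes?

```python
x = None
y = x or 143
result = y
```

x = None; y = 143; result = 143

143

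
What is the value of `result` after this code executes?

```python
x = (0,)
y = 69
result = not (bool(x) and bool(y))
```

x = (0,); y = 69; result = False

False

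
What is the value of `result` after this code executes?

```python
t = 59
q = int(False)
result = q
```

t = 59; q = 0; result = 0

0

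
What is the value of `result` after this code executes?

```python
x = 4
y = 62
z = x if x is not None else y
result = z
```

x = 4; y = 62; z = 4; result = 4

4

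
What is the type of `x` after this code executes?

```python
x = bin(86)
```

bin() returns str representation

str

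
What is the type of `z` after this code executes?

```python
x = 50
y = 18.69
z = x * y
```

int * float = float

float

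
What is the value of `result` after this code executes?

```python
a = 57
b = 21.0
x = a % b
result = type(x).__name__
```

a is int; b is float; x is float; result = 'float'

'float'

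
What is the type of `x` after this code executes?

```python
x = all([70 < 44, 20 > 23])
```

all() returns bool

bool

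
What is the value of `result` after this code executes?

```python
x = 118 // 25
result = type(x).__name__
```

x is int; result = 'int'

'int'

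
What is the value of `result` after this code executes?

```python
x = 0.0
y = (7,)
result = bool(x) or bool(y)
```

x = 0.0; y = (7,); result = True

True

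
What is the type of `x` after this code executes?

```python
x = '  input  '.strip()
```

str.strip() returns str

str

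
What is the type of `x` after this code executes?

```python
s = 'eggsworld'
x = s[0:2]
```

Slicing a str returns str

str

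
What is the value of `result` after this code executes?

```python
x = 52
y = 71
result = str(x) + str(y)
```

x = 52; y = 71; result = '5271'

'5271'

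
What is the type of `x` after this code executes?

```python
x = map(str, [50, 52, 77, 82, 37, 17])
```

map() returns a map object

map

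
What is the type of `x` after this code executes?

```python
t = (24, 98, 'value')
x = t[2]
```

Index 2 of tuple is a str literal

str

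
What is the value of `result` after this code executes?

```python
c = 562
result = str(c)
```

c = 562; result = '562'

'562'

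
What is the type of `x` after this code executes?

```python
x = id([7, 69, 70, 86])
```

id() returns int

int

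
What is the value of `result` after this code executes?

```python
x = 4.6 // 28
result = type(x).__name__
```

x is float; result = 'float'

'float'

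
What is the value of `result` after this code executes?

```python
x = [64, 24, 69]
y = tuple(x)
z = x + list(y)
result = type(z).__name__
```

x is list; y is tuple; z is list; result = 'list'

'list'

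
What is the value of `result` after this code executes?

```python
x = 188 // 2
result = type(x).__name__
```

x is int; result = 'int'

'int'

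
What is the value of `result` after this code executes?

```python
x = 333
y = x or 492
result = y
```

x = 333; y = 333; result = 333

333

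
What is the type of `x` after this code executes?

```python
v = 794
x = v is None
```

'is' comparison returns bool

bool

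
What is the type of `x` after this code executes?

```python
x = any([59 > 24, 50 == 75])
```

any() returns bool

bool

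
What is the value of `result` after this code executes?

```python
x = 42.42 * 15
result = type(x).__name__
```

x is float; result = 'float'

'float'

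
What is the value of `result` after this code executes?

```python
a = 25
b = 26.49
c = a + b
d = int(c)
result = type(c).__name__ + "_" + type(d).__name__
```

a is int; b is float; c is float; d is int; result = 'float_int'

'float_int'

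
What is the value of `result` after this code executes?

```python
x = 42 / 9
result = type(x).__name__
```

x is float; result = 'float'

'float'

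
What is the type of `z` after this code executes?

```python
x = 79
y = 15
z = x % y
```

int % int = int

int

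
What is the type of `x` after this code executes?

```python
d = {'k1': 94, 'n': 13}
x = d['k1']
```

Accessing dict[str, int] with str key returns int

int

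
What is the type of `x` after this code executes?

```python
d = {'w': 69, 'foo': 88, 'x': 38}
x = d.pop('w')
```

dict.pop() returns the value

int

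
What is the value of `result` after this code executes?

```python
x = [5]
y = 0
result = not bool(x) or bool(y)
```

x = [5]; y = 0; result = False

False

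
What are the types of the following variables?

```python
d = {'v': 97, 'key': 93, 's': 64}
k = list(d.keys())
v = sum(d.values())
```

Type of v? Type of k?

sum of ints is int; list() converts to list

int, list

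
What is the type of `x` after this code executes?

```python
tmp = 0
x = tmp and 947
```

'and' returns first falsy value (0 is int)

int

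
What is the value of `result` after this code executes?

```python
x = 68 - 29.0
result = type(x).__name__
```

x is float; result = 'float'

'float'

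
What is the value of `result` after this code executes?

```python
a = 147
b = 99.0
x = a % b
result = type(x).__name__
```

a is int; b is float; x is float; result = 'float'

'float'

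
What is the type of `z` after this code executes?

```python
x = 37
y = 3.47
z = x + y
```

int + float = float

float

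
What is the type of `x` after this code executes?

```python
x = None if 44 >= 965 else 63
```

44 >= 965 is False, so the else branch is taken

int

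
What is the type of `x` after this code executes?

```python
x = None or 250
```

'or' with None returns the other truthy value

int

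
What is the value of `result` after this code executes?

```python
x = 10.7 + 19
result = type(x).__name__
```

x is float; result = 'float'

'float'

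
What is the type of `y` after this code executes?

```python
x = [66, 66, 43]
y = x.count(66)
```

list.count() returns int

int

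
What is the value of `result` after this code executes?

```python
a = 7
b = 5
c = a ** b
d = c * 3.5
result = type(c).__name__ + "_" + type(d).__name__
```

a is int; b is int; c is int; d is float; result = 'int_float'

'int_float'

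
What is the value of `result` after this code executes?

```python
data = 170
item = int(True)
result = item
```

data = 170; item = 1; result = 1

1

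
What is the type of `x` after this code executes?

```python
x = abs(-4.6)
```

abs() of float returns float

float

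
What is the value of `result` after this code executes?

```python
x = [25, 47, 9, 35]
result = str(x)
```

x = [25, 47, 9, 35]; result = '[25, 47, 9, 35]'

'[25, 47, 9, 35]'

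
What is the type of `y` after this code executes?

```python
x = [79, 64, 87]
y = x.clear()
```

list.clear() returns None

NoneType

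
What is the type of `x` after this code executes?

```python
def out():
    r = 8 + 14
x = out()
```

Function without return returns None

NoneType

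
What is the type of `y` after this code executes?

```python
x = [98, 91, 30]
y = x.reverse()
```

list.reverse() returns None

NoneType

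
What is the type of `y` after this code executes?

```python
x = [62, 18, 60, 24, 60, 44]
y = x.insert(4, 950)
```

list.insert() returns None

NoneType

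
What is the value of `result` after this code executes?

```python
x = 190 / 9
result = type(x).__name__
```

x is float; result = 'float'

'float'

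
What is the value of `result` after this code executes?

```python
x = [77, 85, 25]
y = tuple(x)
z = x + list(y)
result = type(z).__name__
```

x is list; y is tuple; z is list; result = 'list'

'list'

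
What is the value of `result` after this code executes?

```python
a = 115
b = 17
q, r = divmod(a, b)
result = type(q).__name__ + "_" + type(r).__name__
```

a is int; b is int; q is int; r is int; result = 'int_int'

'int_int'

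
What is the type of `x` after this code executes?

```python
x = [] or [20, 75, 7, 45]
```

'or' returns first truthy value (list)

list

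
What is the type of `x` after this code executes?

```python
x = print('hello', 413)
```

print() returns None

NoneType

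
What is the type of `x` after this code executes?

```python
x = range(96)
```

range() returns a range object

range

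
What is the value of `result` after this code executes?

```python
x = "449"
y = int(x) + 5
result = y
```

x = '449'; y = 454; result = 454

454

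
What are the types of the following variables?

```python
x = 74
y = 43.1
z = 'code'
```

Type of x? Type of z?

x is assigned a bare integer (no decimal point), so it is an int; z is assigned a quoted string literal, so it is a str

int, str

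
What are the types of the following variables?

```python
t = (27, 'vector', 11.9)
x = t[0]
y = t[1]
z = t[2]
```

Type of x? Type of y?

tuple[0] is int; tuple[1] is str

int, str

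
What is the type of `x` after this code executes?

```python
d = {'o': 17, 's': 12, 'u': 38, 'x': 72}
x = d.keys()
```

.keys() returns dict_keys view

dict_keys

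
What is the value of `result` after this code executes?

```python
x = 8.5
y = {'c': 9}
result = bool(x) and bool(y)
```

x = 8.5; y = {'c': 9}; result = True

True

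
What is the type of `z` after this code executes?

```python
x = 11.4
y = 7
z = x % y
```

float % int = float

float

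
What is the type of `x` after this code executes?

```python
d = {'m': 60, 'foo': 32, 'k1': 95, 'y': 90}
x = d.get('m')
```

dict.get() returns value type when found

int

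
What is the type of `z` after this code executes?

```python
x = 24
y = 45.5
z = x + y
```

int + float = float

float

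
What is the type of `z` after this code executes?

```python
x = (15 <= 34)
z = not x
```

'not' returns bool

bool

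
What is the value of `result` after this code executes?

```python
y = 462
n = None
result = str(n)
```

y = 462; n = None; result = 'None'

'None'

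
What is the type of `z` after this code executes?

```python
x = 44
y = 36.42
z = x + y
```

int + float = float

float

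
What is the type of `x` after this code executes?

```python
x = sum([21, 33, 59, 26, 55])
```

sum() of ints returns int

int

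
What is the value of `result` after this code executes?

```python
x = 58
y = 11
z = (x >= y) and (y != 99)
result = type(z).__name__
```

x is int; y is int; z is bool; result = 'bool'

'bool'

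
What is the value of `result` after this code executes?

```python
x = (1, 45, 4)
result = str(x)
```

x = (1, 45, 4); result = '(1, 45, 4)'

'(1, 45, 4)'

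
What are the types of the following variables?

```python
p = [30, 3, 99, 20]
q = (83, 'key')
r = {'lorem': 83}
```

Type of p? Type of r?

p is assigned a list literal (square brackets); r is assigned a dict literal ({key: value})

list, dict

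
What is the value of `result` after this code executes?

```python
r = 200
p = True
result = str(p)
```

r = 200; p = True; result = 'True'

'True'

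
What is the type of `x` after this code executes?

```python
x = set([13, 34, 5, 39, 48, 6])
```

set() constructor returns set

set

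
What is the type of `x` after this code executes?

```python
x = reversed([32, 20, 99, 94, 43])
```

reversed() on a list returns list_reverseiterator

list_reverseiterator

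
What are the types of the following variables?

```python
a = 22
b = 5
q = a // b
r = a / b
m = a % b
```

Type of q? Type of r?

// returns int; / returns float

int, float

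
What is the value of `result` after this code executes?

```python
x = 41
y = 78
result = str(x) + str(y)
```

x = 41; y = 78; result = '4178'

'4178'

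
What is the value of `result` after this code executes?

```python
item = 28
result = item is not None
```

item = 28; result = True

True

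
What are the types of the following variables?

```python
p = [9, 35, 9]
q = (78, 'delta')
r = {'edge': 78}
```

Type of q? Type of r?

q is assigned a tuple (parenthesized, comma-separated values); r is assigned a dict literal ({key: value})

tuple, dict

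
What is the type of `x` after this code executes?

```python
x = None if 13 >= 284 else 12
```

13 >= 284 is False, so the else branch is taken

int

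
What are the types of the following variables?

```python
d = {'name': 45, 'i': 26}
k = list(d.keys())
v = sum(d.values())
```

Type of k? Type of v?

list() converts to list; sum of ints is int

list, int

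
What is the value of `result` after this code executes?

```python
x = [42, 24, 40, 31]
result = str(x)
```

x = [42, 24, 40, 31]; result = '[42, 24, 40, 31]'

'[42, 24, 40, 31]'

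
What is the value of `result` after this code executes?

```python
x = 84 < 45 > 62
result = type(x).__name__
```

x is bool; result = 'bool'

'bool'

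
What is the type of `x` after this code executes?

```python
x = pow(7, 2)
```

pow(int, int) returns int

int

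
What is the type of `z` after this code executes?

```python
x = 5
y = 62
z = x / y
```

int / int = float

float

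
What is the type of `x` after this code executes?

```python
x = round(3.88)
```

round() with no decimal places returns int

int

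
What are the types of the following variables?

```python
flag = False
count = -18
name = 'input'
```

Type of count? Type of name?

count is assigned a bare integer (no decimal point), so it is an int; name is assigned a quoted string literal, so it is a str

int, str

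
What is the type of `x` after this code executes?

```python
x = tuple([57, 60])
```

tuple() constructor returns tuple

tuple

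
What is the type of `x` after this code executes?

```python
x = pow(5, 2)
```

pow(int, int) returns int

int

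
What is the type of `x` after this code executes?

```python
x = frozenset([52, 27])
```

frozenset() returns frozenset

frozenset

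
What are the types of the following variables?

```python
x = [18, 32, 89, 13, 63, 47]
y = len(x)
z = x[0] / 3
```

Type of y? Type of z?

len() returns int; int / int = float

int, float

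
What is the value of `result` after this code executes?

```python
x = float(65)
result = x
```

x = 65.0; result = 65.0

65.0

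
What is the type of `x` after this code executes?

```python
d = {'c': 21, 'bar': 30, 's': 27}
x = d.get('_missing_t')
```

dict.get() returns None when key not found

NoneType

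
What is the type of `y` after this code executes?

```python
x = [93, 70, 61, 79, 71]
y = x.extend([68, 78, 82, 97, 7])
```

list.extend() returns None

NoneType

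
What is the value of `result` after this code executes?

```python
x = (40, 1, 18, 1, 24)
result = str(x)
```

x = (40, 1, 18, 1, 24); result = '(40, 1, 18, 1, 24)'

'(40, 1, 18, 1, 24)'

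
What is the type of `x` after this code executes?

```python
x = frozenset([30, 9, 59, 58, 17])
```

frozenset() returns frozenset

frozenset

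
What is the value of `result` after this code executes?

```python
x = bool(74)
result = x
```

x = True; result = True

True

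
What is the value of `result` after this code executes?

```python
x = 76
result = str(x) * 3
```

x = 76; result = '767676'

'767676'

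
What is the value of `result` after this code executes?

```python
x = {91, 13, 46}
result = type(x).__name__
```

x is set; result = 'set'

'set'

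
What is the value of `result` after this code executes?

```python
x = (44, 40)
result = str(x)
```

x = (44, 40); result = '(44, 40)'

'(44, 40)'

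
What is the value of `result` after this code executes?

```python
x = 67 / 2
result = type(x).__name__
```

x is float; result = 'float'

'float'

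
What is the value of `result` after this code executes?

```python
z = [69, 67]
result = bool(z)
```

z = [69, 67]; result = True

True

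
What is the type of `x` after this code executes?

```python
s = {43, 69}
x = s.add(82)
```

set.add() returns None (mutates in place)

NoneType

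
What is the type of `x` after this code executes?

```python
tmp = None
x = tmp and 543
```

'and' returns first falsy value (None)

NoneType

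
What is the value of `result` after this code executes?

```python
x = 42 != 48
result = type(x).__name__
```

x is bool; result = 'bool'

'bool'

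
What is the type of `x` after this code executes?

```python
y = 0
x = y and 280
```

'and' returns first falsy value (0 is int)

int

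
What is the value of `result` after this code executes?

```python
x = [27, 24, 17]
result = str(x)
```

x = [27, 24, 17]; result = '[27, 24, 17]'

'[27, 24, 17]'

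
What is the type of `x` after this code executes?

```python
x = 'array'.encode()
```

str.encode() returns bytes

bytes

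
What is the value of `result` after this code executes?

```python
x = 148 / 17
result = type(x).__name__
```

x is float; result = 'float'

'float'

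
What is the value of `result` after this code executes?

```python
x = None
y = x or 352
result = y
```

x = None; y = 352; result = 352

352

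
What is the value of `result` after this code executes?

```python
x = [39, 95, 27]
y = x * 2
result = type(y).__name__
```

x is list; y is list; result = 'list'

'list'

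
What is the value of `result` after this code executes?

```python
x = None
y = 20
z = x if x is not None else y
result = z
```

x = None; y = 20; z = 20; result = 20

20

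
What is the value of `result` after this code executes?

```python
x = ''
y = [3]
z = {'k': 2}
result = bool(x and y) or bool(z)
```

x = ''; y = [3]; z = {'k': 2}; result = True

True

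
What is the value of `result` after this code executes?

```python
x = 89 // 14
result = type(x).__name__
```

x is int; result = 'int'

'int'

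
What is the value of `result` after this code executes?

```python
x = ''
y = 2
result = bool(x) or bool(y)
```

x = ''; y = 2; result = True

True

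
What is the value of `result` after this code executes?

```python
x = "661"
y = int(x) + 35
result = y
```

x = '661'; y = 696; result = 696

696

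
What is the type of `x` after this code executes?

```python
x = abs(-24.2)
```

abs() of float returns float

float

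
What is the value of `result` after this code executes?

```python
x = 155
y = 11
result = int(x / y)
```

x = 155; y = 11; result = 14

14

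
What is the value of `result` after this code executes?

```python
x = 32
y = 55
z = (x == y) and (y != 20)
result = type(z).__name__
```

x is int; y is int; z is bool; result = 'bool'

'bool'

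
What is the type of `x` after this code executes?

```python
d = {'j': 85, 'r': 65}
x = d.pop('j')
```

dict.pop() returns the value

int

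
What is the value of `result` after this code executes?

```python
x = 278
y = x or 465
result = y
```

x = 278; y = 278; result = 278

278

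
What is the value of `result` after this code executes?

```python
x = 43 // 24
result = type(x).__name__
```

x is int; result = 'int'

'int'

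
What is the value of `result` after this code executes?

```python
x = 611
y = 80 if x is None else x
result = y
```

x = 611; y = 611; result = 611

611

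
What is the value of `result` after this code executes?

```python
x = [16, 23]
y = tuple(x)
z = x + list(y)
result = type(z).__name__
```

x is list; y is tuple; z is list; result = 'list'

'list'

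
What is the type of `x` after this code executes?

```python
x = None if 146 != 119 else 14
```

146 != 119 is True, so the if branch is taken

NoneType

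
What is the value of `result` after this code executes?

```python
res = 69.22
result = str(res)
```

res = 69.22; result = '69.22'

'69.22'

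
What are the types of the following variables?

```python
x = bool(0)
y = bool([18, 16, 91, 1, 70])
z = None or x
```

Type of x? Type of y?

bool() returns bool; bool() returns bool

bool, bool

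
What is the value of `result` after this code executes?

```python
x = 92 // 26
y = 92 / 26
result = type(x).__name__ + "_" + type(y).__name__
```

x is int; y is float; result = 'int_float'

'int_float'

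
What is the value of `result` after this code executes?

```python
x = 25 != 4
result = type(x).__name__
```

x is bool; result = 'bool'

'bool'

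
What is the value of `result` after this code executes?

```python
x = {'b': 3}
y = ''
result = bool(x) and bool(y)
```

x = {'b': 3}; y = ''; result = False

False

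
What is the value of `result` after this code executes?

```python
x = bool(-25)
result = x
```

x = True; result = True

True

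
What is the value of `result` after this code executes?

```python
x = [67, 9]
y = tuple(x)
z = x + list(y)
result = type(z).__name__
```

x is list; y is tuple; z is list; result = 'list'

'list'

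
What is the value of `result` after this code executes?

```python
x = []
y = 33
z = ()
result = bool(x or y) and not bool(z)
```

x = []; y = 33; z = (); result = True

True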